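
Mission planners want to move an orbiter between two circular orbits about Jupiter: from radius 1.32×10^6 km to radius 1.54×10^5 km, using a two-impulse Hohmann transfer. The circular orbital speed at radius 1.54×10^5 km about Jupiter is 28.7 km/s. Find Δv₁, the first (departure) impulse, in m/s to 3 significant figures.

From the circular-orbit relation v² = μ/r at r = 1.54×10^5 km: μ = v²r = (28.7)² × 1.54×10^5 = 1.26848×10^8 km³/s².
Transfer-ellipse semi-major axis a_t = (r₁ + r₂)/2 = (1.320×10^6 + 1.540×10^5)/2 = 7.370×10^5 km.
On the circular orbit at r = 1.320×10^6 km, v_c = √(μ/r) = 9.803 km/s.
Vis-viva on the transfer ellipse at r = 1.320×10^6 km gives v_t = √[μ(2/r − 1/a_t)] = 4.481 km/s.
Δv₁ = |v_t − v_c| = |4.481 − 9.803| = 5.322 km/s.

Δv₁ = 5320 m/s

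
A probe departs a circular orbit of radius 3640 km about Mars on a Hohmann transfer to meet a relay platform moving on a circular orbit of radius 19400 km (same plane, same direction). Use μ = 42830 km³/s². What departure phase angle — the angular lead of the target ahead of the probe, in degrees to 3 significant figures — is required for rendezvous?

Transfer-ellipse semi-major axis a_t = (r₁ + r₂)/2 = (3640 + 19400)/2 = 11520 km.
The half-period of the transfer ellipse is t = π√(a_t³/μ) = 18770 s.
The target's mean motion on its circular orbit is ω₂ = √(μ/r₂³) = 7.659×10^-5 rad/s.
Angle swept by the target during transfer: ω₂·t = 1.4376 rad = 82.37°.
Arrival is 180° from departure on the ellipse, so φ = 180° − 82.37° = 97.6°.

φ = 97.6°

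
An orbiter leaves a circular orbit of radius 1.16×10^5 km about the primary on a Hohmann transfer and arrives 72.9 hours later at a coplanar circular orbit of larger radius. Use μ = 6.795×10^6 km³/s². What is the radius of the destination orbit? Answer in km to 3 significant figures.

Transfer time t = 72.9 hours = 2.6244×10^5 s, and t = π√(a_t³/μ).
So a_t = (μ t²/π²)^(1/3) = (6.795×10^6 × (2.6244×10^5)² / π²)^(1/3) = 3.6195×10^5 km.
Since a_t = (r₁ + r₂)/2, r₂ = 2a_t − r₁ = 2×3.6195×10^5 − 1.160×10^5 = 6.079×10^5 km.

r₂ = 6.08×10^5 km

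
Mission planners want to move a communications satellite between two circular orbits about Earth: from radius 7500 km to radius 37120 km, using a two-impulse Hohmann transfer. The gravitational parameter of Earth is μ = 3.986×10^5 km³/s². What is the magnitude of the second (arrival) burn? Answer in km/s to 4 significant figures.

Δv₂ = 1.377 km/s

The Hohmann ellipse has a_t = (r₁ + r₂)/2 = 22310 km.
On the circular orbit at r = 37120 km, v_c = √(μ/r) = 3.277 km/s.
Vis-viva on the transfer ellipse at r = 37120 km gives v_t = √[μ(2/r − 1/a_t)] = 1.900 km/s.
Δv₂ = |v_t − v_c| = |1.900 − 3.277| = 1.377 km/s.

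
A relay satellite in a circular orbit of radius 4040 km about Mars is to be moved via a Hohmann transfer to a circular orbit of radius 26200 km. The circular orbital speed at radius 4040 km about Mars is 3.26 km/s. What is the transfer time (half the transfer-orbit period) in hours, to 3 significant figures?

From the circular-orbit relation v² = μ/r at r = 4040 km: μ = v²r = (3.26)² × 4040 = 42935.5 km³/s².
Semi-major axis of the transfer orbit: a_t = (4040 + 26200)/2 = 15120 km.
By Kepler's third law the transfer-orbit period is T = 2π√(a_t³/μ), so t = T/2 = 28190 s.
Converting: 28190 s ÷ 3600 s/hour = 7.83 hours.

t = 7.83 hours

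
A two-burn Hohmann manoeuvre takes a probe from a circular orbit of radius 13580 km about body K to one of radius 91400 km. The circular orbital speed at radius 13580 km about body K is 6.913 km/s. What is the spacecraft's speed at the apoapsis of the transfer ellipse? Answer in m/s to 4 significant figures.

v = 1355 m/s

From the circular-orbit relation v² = μ/r at r = 13580 km: μ = v²r = (6.913)² × 13580 = 6.48982×10^5 km³/s².
The Hohmann ellipse has a_t = (r₁ + r₂)/2 = 52490 km.
The apoapsis of the transfer ellipse is at r = 91400 km.
From the vis-viva equation, v = √[μ(2/r − 1/a_t)] = 1.355 km/s.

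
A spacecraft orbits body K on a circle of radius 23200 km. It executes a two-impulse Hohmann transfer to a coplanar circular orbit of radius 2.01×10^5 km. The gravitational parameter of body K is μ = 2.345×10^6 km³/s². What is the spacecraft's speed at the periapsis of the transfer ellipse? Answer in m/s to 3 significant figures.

The Hohmann ellipse has a_t = (r₁ + r₂)/2 = 1.121×10^5 km.
At periapsis, r = 23200 km.
Vis-viva: v = √[μ(2/r − 1/a_t)] = √[2.345×10^6 × (2/23200 − 1/1.121×10^5)] = 13.46 km/s.

v = 13500 m/s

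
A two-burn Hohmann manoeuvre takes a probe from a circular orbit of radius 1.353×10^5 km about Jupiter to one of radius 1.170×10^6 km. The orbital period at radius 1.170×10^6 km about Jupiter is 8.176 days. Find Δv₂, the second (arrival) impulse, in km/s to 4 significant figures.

From Kepler's third law T² = 4π²r³/μ at r = 1.170×10^6 km, T = 8.176 days = 8.176 × 86400 s = 7.064064×10^5 s: μ = 4π²r³/T² = 1.26709×10^8 km³/s².
The Hohmann ellipse has a_t = (r₁ + r₂)/2 = 6.5265×10^5 km.
On the circular orbit at r = 1.170×10^6 km, v_c = √(μ/r) = 10.4067 km/s.
Transfer-orbit speed at the same r (vis-viva, a = a_t): v_t = √[μ(2/r − 1/a_t)] = 4.73827 km/s.
Δv₂ = |v_t − v_c| = |4.73827 − 10.4067| = 5.668 km/s.

Δv₂ = 5.668 km/s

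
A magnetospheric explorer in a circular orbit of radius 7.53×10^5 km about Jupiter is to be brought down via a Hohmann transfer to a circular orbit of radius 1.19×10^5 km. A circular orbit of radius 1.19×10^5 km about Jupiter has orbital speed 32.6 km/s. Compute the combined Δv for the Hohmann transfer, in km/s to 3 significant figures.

From the circular-orbit relation v² = μ/r at r = 1.19×10^5 km: μ = v²r = (32.6)² × 1.19×10^5 = 1.26468×10^8 km³/s².
Semi-major axis of the transfer orbit: a_t = (7.530×10^5 + 1.190×10^5)/2 = 4.360×10^5 km.
Circular speed at r₁: v₁ = √(μ/r₁) = √(1.26468×10^8/7.530×10^5) = 12.96 km/s.
On the transfer ellipse at r₁, v² = μ(2/r − 1/a) gives v_a = √[μ(2/r₁ − 1/a_t)] = 6.771 km/s.
First burn Δv₁ = |v_a − v₁| = 6.189 km/s.
At r₂, v₂ = √(μ/r₂) = 32.60 km/s.
Transfer-orbit speed at r₂: v_p = √[μ(2/r₂ − 1/a_t)] = 42.84 km/s.
Second burn Δv₂ = |v₂ − v_p| = 10.24 km/s.
Δv = Δv₁ + Δv₂ = 6.189 + 10.24 = 16.43 km/s.

Δv = 16.4 km/s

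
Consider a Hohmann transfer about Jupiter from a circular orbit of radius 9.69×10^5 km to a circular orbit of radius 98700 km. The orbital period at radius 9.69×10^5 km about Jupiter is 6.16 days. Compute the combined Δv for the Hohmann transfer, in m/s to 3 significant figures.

Δv = 19000 m/s

From Kepler's third law T² = 4π²r³/μ at r = 9.69×10^5 km, T = 6.16 days = 6.16 × 86400 s = 5.32224×10^5 s: μ = 4π²r³/T² = 1.26807×10^8 km³/s².
Semi-major axis of the transfer orbit: a_t = (9.690×10^5 + 98700)/2 = 5.3385×10^5 km.
Circular speed at r₁: v₁ = √(μ/r₁) = √(1.26807×10^8/9.690×10^5) = 11.44 km/s.
On the transfer ellipse at r₁, vis-viva equation gives v_a = √[μ(2/r₁ − 1/a_t)] = 4.919 km/s.
First burn Δv₁ = |v_a − v₁| = 6.521 km/s.
Circular speed at r₂: v₂ = √(μ/r₂) = 35.84 km/s.
Transfer-orbit speed at r₂: v_p = √[μ(2/r₂ − 1/a_t)] = 48.29 km/s.
Second burn Δv₂ = |v₂ − v_p| = 12.45 km/s.
Δv = Δv₁ + Δv₂ = 6.521 + 12.45 = 18.97 km/s.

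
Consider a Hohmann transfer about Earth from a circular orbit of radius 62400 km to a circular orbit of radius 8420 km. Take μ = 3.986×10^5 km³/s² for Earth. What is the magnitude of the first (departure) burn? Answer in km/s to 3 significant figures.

Δv₁ = 1.29 km/s

The Hohmann ellipse has a_t = (r₁ + r₂)/2 = 35410 km.
On the circular orbit at r = 62400 km, v_c = √(μ/r) = 2.527 km/s.
Vis-viva on the transfer ellipse at r = 62400 km gives v_t = √[μ(2/r − 1/a_t)] = 1.232 km/s.
Δv₁ = |v_t − v_c| = |1.232 − 2.527| = 1.295 km/s.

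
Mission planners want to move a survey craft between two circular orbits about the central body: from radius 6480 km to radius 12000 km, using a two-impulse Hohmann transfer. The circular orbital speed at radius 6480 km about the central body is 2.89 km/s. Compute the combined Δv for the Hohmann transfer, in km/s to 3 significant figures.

From the circular-orbit relation v² = μ/r at r = 6480 km: μ = v²r = (2.89)² × 6480 = 54121.6 km³/s².
Semi-major axis of the transfer orbit: a_t = (6480 + 12000)/2 = 9240 km.
At r₁ the circular-orbit speed is v₁ = √(μ/r₁) = 2.8900 km/s.
On the transfer ellipse at r₁, v² = μ(2/r − 1/a) gives v_p = √[μ(2/r₁ − 1/a_t)] = 3.2935 km/s.
First burn Δv₁ = |v_p − v₁| = 0.4035 km/s.
Circular speed at r₂: v₂ = √(μ/r₂) = 2.1237 km/s.
Transfer-orbit speed at r₂: v_a = √[μ(2/r₂ − 1/a_t)] = 1.7785 km/s.
Second burn Δv₂ = |v₂ − v_a| = 0.3452 km/s.
Δv = Δv₁ + Δv₂ = 0.4035 + 0.3452 = 0.7487 km/s.

Δv = 0.749 km/s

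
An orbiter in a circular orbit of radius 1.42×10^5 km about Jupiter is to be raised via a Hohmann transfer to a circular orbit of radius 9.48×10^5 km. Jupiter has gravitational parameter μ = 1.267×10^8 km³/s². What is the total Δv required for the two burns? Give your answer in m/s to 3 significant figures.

Δv = 15200 m/s

Transfer-ellipse semi-major axis a_t = (r₁ + r₂)/2 = (1.420×10^5 + 9.480×10^5)/2 = 5.450×10^5 km.
Circular speed at r₁: v₁ = √(μ/r₁) = √(1.267×10^8/1.420×10^5) = 29.8706 km/s.
Transfer-orbit speed at r₁ (vis-viva): v_p = √[μ(2/r₁ − 1/a_t)] = 39.3958 km/s.
First burn Δv₁ = |v_p − v₁| = 9.5252 km/s.
Circular speed at r₂: v₂ = √(μ/r₂) = 11.5607 km/s.
Transfer-orbit speed at r₂: v_a = √[μ(2/r₂ − 1/a_t)] = 5.90106 km/s.
Second burn Δv₂ = |v₂ − v_a| = 5.6596 km/s.
Total Δv = Δv₁ + Δv₂ = 15.18 km/s.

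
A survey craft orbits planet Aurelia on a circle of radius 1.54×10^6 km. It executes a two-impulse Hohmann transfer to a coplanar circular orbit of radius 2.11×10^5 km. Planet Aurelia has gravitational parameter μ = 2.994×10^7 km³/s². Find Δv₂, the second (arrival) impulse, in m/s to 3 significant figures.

Δv₂ = 3890 m/s

The Hohmann ellipse has a_t = (r₁ + r₂)/2 = 8.755×10^5 km.
On the circular orbit at r = 2.110×10^5 km, v_c = √(μ/r) = 11.912 km/s.
Transfer-orbit speed at the same r (vis-viva, a = a_t): v_t = √[μ(2/r − 1/a_t)] = 15.799 km/s.
Δv₂ = |v_t − v_c| = |15.799 − 11.912| = 3.887 km/s.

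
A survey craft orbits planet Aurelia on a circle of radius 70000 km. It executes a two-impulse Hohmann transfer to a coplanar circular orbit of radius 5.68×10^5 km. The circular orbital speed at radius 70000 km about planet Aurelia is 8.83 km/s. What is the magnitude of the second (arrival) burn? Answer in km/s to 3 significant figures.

Δv₂ = 1.65 km/s

From the circular-orbit relation v² = μ/r at r = 70000 km: μ = v²r = (8.83)² × 70000 = 5.45782×10^6 km³/s².
The Hohmann ellipse has a_t = (r₁ + r₂)/2 = 3.190×10^5 km.
On the circular orbit at r = 5.680×10^5 km, v_c = √(μ/r) = 3.100 km/s.
Transfer-orbit speed at the same r (vis-viva, a = a_t): v_t = √[μ(2/r − 1/a_t)] = 1.452 km/s.
Δv₂ = |v_t − v_c| = |1.452 − 3.100| = 1.648 km/s.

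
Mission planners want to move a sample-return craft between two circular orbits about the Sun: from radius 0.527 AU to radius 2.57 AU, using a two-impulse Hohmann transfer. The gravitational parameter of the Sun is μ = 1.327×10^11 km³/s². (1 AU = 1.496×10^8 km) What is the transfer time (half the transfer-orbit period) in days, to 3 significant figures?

In km: r₁ = 0.527 × 1.496×10^8 = 7.88392×10^7 km; r₂ = 2.57 × 1.496×10^8 = 3.84472×10^8 km.
Semi-major axis of the transfer orbit: a_t = (7.88392×10^7 + 3.84472×10^8)/2 = 2.316556×10^8 km.
Transfer time t = π√(a_t³/μ) = π√((2.316556×10^8)³ / 1.327×10^11) = 3.041×10^7 s.
Converting: 3.041×10^7 s ÷ 86400 s/day = 352 days.

t = 352 days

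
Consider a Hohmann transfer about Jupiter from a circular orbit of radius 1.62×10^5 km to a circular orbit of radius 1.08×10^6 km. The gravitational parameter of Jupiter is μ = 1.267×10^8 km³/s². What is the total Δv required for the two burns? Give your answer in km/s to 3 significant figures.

Δv = 14.2 km/s

Transfer-ellipse semi-major axis a_t = (r₁ + r₂)/2 = (1.620×10^5 + 1.080×10^6)/2 = 6.210×10^5 km.
At r₁ the circular-orbit speed is v₁ = √(μ/r₁) = 27.96603 km/s.
On the transfer ellipse at r₁, v² = μ(2/r − 1/a) gives v_p = √[μ(2/r₁ − 1/a_t)] = 36.88051 km/s.
First burn Δv₁ = |v_p − v₁| = 8.914 km/s.
At r₂, v₂ = √(μ/r₂) = 10.831 km/s.
Transfer-orbit speed at r₂: v_a = √[μ(2/r₂ − 1/a_t)] = 5.5321 km/s.
Second burn Δv₂ = |v₂ − v_a| = 5.299 km/s.
Δv = Δv₁ + Δv₂ = 8.914 + 5.299 = 14.21 km/s.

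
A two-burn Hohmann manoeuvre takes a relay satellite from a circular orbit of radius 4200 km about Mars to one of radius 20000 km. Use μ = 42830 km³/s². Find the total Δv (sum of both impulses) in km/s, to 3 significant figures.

Δv = 1.51 km/s

The Hohmann ellipse has a_t = (r₁ + r₂)/2 = 12100 km.
Circular speed at r₁: v₁ = √(μ/r₁) = √(42830/4200) = 3.1934 km/s.
Transfer-orbit speed at r₁ (vis-viva equation): v_p = √[μ(2/r₁ − 1/a_t)] = 4.1056 km/s.
First burn Δv₁ = |v_p − v₁| = 0.9122 km/s.
Circular speed at r₂: v₂ = √(μ/r₂) = 1.4634 km/s.
Transfer-orbit speed at r₂: v_a = √[μ(2/r₂ − 1/a_t)] = 0.86217 km/s.
Second burn Δv₂ = |v₂ − v_a| = 0.6012 km/s.
Δv = Δv₁ + Δv₂ = 0.9122 + 0.6012 = 1.513 km/s.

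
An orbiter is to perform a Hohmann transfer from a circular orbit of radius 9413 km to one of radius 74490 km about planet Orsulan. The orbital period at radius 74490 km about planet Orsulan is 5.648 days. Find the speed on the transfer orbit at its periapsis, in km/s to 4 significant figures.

From Kepler's third law T² = 4π²r³/μ at r = 74490 km, T = 5.648 days = 5.648 × 86400 s = 4.879872×10^5 s: μ = 4π²r³/T² = 68523.1 km³/s².
The Hohmann ellipse has a_t = (r₁ + r₂)/2 = 41951.5 km.
At periapsis, r = 9413 km.
Applying v² = μ(2/r − 1/a_t): v = 3.595 km/s.

v = 3.595 km/s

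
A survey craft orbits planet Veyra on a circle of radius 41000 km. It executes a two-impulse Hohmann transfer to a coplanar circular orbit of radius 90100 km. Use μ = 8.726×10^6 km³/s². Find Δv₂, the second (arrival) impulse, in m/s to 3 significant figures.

Δv₂ = 2060 m/s

Transfer-ellipse semi-major axis a_t = (r₁ + r₂)/2 = (41000 + 90100)/2 = 65550 km.
On the circular orbit at r = 90100 km, v_c = √(μ/r) = 9.841 km/s.
Transfer-orbit speed at the same r (vis-viva, a = a_t): v_t = √[μ(2/r − 1/a_t)] = 7.783 km/s.
Δv₂ = |v_t − v_c| = |7.783 − 9.841| = 2.058 km/s.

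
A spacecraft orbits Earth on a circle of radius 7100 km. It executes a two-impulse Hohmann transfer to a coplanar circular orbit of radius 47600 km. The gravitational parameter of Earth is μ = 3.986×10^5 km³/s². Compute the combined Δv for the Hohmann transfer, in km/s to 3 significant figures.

Transfer-ellipse semi-major axis a_t = (r₁ + r₂)/2 = (7100 + 47600)/2 = 27350 km.
Circular speed at r₁: v₁ = √(μ/r₁) = √(3.986×10^5/7100) = 7.493 km/s.
Transfer-orbit speed at r₁ (vis-viva): v_p = √[μ(2/r₁ − 1/a_t)] = 9.885 km/s.
First burn Δv₁ = |v_p − v₁| = 2.392 km/s.
Circular speed at r₂: v₂ = √(μ/r₂) = 2.8938 km/s.
Transfer-orbit speed at r₂: v_a = √[μ(2/r₂ − 1/a_t)] = 1.4744 km/s.
Second burn Δv₂ = |v₂ − v_a| = 1.419 km/s.
Total Δv = Δv₁ + Δv₂ = 3.811 km/s.

Δv = 3.81 km/s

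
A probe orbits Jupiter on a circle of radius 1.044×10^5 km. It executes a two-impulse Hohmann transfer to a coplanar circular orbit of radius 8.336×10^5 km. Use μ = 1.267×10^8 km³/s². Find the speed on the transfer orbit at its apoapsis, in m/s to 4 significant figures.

v = 5817 m/s

Transfer-ellipse semi-major axis a_t = (r₁ + r₂)/2 = (1.044×10^5 + 8.336×10^5)/2 = 4.690×10^5 km.
The apoapsis of the transfer ellipse is at r = 8.336×10^5 km.
Applying v² = μ(2/r − 1/a_t): v = 5.817 km/s.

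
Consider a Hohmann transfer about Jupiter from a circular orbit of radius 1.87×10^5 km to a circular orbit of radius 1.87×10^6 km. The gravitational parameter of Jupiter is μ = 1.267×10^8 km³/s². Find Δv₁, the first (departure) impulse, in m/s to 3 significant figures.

Δv₁ = 9070 m/s

The Hohmann ellipse has a_t = (r₁ + r₂)/2 = 1.0285×10^6 km.
Circular speed at r = 1.870×10^5 km: v_c = √(μ/r) = 26.0296 km/s.
Transfer-orbit speed at the same r (vis-viva, a = a_t): v_t = √[μ(2/r − 1/a_t)] = 35.0983 km/s.
Δv₁ = |v_t − v_c| = |35.0983 − 26.0296| = 9.069 km/s.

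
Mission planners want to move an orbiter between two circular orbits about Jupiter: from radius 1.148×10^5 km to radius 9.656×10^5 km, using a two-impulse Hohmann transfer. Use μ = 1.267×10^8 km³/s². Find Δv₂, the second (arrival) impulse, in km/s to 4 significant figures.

Transfer-ellipse semi-major axis a_t = (r₁ + r₂)/2 = (1.148×10^5 + 9.656×10^5)/2 = 5.402×10^5 km.
Circular speed at r = 9.656×10^5 km: v_c = √(μ/r) = 11.455 km/s.
Transfer-orbit speed at the same r (vis-viva, a = a_t): v_t = √[μ(2/r − 1/a_t)] = 5.2806 km/s.
Δv₂ = |v_t − v_c| = |5.2806 − 11.455| = 6.174 km/s.

Δv₂ = 6.174 km/s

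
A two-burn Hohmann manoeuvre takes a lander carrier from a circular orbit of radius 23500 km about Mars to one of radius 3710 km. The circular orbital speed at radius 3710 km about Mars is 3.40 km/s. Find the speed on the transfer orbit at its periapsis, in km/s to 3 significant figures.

v = 4.47 km/s

From the circular-orbit relation v² = μ/r at r = 3710 km: μ = v²r = (3.40)² × 3710 = 42887.6 km³/s².
The Hohmann ellipse has a_t = (r₁ + r₂)/2 = 13605 km.
The periapsis of the transfer ellipse is at r = 3710 km.
Applying v² = μ(2/r − 1/a_t): v = 4.469 km/s.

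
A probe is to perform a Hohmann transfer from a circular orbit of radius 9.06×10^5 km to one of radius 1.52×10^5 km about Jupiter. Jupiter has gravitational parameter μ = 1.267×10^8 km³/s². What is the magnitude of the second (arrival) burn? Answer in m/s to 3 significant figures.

The Hohmann ellipse has a_t = (r₁ + r₂)/2 = 5.290×10^5 km.
On the circular orbit at r = 1.520×10^5 km, v_c = √(μ/r) = 28.8713 km/s.
Vis-viva on the transfer ellipse at r = 1.520×10^5 km gives v_t = √[μ(2/r − 1/a_t)] = 37.7836 km/s.
Δv₂ = |v_t − v_c| = |37.7836 − 28.8713| = 8.912 km/s.

Δv₂ = 8910 m/s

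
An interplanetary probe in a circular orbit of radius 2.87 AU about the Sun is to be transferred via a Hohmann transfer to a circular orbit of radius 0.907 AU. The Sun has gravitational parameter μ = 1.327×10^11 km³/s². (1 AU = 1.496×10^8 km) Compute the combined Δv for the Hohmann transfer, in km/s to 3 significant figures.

Δv = 12.7 km/s

In km: r₁ = 2.87 × 1.496×10^8 = 4.29352×10^8 km; r₂ = 0.907 × 1.496×10^8 = 1.356872×10^8 km.
Transfer-ellipse semi-major axis a_t = (r₁ + r₂)/2 = (4.29352×10^8 + 1.356872×10^8)/2 = 2.825196×10^8 km.
Circular speed at r₁: v₁ = √(μ/r₁) = √(1.327×10^11/4.29352×10^8) = 17.5804 km/s.
Transfer-orbit speed at r₁ (v² = μ(2/r − 1/a)): v_a = √[μ(2/r₁ − 1/a_t)] = 12.1836 km/s.
First burn Δv₁ = |v_a − v₁| = 5.397 km/s.
Circular speed at r₂: v₂ = √(μ/r₂) = 31.273 km/s.
Transfer-orbit speed at r₂: v_p = √[μ(2/r₂ − 1/a_t)] = 38.552 km/s.
Second burn Δv₂ = |v₂ − v_p| = 7.279 km/s.
Δv = Δv₁ + Δv₂ = 5.397 + 7.279 = 12.68 km/s.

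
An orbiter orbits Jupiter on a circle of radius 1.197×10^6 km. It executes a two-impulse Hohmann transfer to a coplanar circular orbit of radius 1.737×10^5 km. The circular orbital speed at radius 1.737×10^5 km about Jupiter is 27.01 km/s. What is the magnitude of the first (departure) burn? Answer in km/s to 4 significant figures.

From the circular-orbit relation v² = μ/r at r = 1.737×10^5 km: μ = v²r = (27.01)² × 1.737×10^5 = 1.26721×10^8 km³/s².
Semi-major axis of the transfer orbit: a_t = (1.197×10^6 + 1.737×10^5)/2 = 6.8535×10^5 km.
Circular speed at r = 1.197×10^6 km: v_c = √(μ/r) = 10.289 km/s.
Transfer-orbit speed at the same r (vis-viva, a = a_t): v_t = √[μ(2/r − 1/a_t)] = 5.1799 km/s.
Δv₁ = |v_t − v_c| = |5.1799 − 10.289| = 5.109 km/s.

Δv₁ = 5.109 km/s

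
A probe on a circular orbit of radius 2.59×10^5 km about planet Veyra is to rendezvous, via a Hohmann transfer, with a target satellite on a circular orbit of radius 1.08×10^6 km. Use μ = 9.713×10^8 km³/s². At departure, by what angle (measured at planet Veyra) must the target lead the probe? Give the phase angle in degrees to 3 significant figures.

φ = 92.1°

The Hohmann ellipse has a_t = (r₁ + r₂)/2 = 6.695×10^5 km.
Transfer time t = π√(a_t³/μ) = 55220 s.
Target angular speed ω₂ = √(μ/r₂³) = 2.7768×10^-5 rad/s.
Angle swept by the target during transfer: ω₂·t = 1.53335 rad = 87.854°.
Arrival is 180° from departure on the ellipse, so φ = 180° − 87.854° = 92.1°.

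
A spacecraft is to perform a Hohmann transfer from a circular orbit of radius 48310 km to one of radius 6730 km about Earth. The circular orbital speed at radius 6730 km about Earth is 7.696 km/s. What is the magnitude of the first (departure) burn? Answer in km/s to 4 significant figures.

Δv₁ = 1.452 km/s

From the circular-orbit relation v² = μ/r at r = 6730 km: μ = v²r = (7.696)² × 6730 = 3.98607×10^5 km³/s².
The Hohmann ellipse has a_t = (r₁ + r₂)/2 = 27520 km.
On the circular orbit at r = 48310 km, v_c = √(μ/r) = 2.872 km/s.
Vis-viva on the transfer ellipse at r = 48310 km gives v_t = √[μ(2/r − 1/a_t)] = 1.420 km/s.
Δv₁ = |v_t − v_c| = |1.420 − 2.872| = 1.452 km/s.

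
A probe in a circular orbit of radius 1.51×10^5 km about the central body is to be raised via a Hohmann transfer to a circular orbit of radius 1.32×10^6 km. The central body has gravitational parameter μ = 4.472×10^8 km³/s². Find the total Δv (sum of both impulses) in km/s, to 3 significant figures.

Semi-major axis of the transfer orbit: a_t = (1.510×10^5 + 1.320×10^6)/2 = 7.355×10^5 km.
At r₁ the circular-orbit speed is v₁ = √(μ/r₁) = 54.4205 km/s.
On the transfer ellipse at r₁, v² = μ(2/r − 1/a) gives v_p = √[μ(2/r₁ − 1/a_t)] = 72.9051 km/s.
First burn Δv₁ = |v_p − v₁| = 18.48 km/s.
Circular speed at r₂: v₂ = √(μ/r₂) = 18.41 km/s.
Transfer-orbit speed at r₂: v_a = √[μ(2/r₂ − 1/a_t)] = 8.340 km/s.
Second burn Δv₂ = |v₂ − v_a| = 10.07 km/s.
Total Δv = Δv₁ + Δv₂ = 28.55 km/s.

Δv = 28.6 km/s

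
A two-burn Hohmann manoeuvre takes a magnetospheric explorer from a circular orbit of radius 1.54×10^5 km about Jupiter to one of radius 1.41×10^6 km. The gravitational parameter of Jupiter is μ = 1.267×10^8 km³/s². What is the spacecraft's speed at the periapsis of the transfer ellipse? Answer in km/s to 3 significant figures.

v = 38.5 km/s

The Hohmann ellipse has a_t = (r₁ + r₂)/2 = 7.820×10^5 km.
At periapsis, r = 1.540×10^5 km.
From the vis-viva equation, v = √[μ(2/r − 1/a_t)] = 38.52 km/s.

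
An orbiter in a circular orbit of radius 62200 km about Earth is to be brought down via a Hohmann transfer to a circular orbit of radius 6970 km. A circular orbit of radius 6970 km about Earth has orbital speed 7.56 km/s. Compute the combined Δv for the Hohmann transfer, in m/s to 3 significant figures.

Δv = 3970 m/s

From the circular-orbit relation v² = μ/r at r = 6970 km: μ = v²r = (7.56)² × 6970 = 3.98361×10^5 km³/s².
The Hohmann ellipse has a_t = (r₁ + r₂)/2 = 34585 km.
At r₁ the circular-orbit speed is v₁ = √(μ/r₁) = 2.531 km/s.
Transfer-orbit speed at r₁ (vis-viva): v_a = √[μ(2/r₁ − 1/a_t)] = 1.136 km/s.
First burn Δv₁ = |v_a − v₁| = 1.395 km/s.
At r₂, v₂ = √(μ/r₂) = 7.5600 km/s.
Transfer-orbit speed at r₂: v_p = √[μ(2/r₂ − 1/a_t)] = 10.138 km/s.
Second burn Δv₂ = |v₂ − v_p| = 2.578 km/s.
Δv = Δv₁ + Δv₂ = 1.395 + 2.578 = 3.973 km/s.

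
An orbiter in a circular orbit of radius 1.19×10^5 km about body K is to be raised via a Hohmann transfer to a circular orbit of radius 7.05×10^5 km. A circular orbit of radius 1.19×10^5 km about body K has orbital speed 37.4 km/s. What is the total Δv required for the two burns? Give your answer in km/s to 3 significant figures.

From the circular-orbit relation v² = μ/r at r = 1.19×10^5 km: μ = v²r = (37.4)² × 1.19×10^5 = 1.66452×10^8 km³/s².
The Hohmann ellipse has a_t = (r₁ + r₂)/2 = 4.120×10^5 km.
At r₁ the circular-orbit speed is v₁ = √(μ/r₁) = 37.40 km/s.
On the transfer ellipse at r₁, v² = μ(2/r − 1/a) gives v_p = √[μ(2/r₁ − 1/a_t)] = 48.92 km/s.
First burn Δv₁ = |v_p − v₁| = 11.52 km/s.
Circular speed at r₂: v₂ = √(μ/r₂) = 15.366 km/s.
Transfer-orbit speed at r₂: v_a = √[μ(2/r₂ − 1/a_t)] = 8.2580 km/s.
Second burn Δv₂ = |v₂ − v_a| = 7.108 km/s.
Total Δv = Δv₁ + Δv₂ = 18.63 km/s.

Δv = 18.6 km/s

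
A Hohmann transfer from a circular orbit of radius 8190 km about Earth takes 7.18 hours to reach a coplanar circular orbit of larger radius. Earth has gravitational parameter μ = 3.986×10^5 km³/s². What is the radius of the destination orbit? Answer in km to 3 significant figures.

r₂ = 51800 km

Transfer time t = 7.18 hours = 25848 s, and t = π√(a_t³/μ).
So a_t = (μ t²/π²)^(1/3) = (3.986×10^5 × (25848)² / π²)^(1/3) = 29994 km.
Since a_t = (r₁ + r₂)/2, r₂ = 2a_t − r₁ = 2×29994 − 8190 = 51798 km.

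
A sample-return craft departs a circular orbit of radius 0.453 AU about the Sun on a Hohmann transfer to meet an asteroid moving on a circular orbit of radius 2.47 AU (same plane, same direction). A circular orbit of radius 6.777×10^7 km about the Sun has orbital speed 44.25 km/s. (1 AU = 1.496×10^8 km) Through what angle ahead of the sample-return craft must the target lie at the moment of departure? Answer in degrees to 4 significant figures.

φ = 98.07°

From the circular-orbit relation v² = μ/r at r = 6.777×10^7 km: μ = v²r = (44.25)² × 6.777×10^7 = 1.32698×10^11 km³/s².
In km: r₁ = 0.453 × 1.496×10^8 = 6.77688×10^7 km; r₂ = 2.47 × 1.496×10^8 = 3.69512×10^8 km.
The Hohmann ellipse has a_t = (r₁ + r₂)/2 = 2.186404×10^8 km.
Transfer time t = π√(a_t³/μ) = 2.788×10^7 s.
Target angular speed ω₂ = √(μ/r₂³) = 5.128×10^-8 rad/s.
Angle swept by the target during transfer: ω₂·t = 1.430 rad = 81.93°.
Arrival is 180° from departure on the ellipse, so φ = 180° − 81.93° = 98.07°.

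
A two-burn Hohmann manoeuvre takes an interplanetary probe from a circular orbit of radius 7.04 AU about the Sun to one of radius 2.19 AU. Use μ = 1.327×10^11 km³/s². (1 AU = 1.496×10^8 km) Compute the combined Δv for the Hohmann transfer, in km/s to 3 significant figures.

Δv = 8.22 km/s

In km: r₁ = 7.04 × 1.496×10^8 = 1.053184×10^9 km; r₂ = 2.19 × 1.496×10^8 = 3.27624×10^8 km.
The Hohmann ellipse has a_t = (r₁ + r₂)/2 = 6.90404×10^8 km.
At r₁ the circular-orbit speed is v₁ = √(μ/r₁) = 11.2249 km/s.
Transfer-orbit speed at r₁ (vis-viva equation): v_a = √[μ(2/r₁ − 1/a_t)] = 7.73249 km/s.
First burn Δv₁ = |v_a − v₁| = 3.4924 km/s.
At r₂, v₂ = √(μ/r₂) = 20.12554 km/s.
Transfer-orbit speed at r₂: v_p = √[μ(2/r₂ − 1/a_t)] = 24.85696 km/s.
Second burn Δv₂ = |v₂ − v_p| = 4.7314 km/s.
Total Δv = Δv₁ + Δv₂ = 8.224 km/s.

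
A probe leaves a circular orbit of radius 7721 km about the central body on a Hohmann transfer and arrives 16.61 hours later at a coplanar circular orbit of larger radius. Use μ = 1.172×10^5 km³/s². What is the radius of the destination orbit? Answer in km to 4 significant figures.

r₂ = 62050 km

Transfer time t = 16.61 hours = 59796 s, and t = π√(a_t³/μ).
So a_t = (μ t²/π²)^(1/3) = (1.172×10^5 × (59796)² / π²)^(1/3) = 34886 km.
Since a_t = (r₁ + r₂)/2, r₂ = 2a_t − r₁ = 2×34886 − 7721 = 62051 km.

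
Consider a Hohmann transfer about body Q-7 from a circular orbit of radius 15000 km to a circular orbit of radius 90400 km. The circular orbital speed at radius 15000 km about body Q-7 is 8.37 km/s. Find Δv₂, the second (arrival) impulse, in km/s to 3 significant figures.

From the circular-orbit relation v² = μ/r at r = 15000 km: μ = v²r = (8.37)² × 15000 = 1.05085×10^6 km³/s².
Semi-major axis of the transfer orbit: a_t = (15000 + 90400)/2 = 52700 km.
On the circular orbit at r = 90400 km, v_c = √(μ/r) = 3.409 km/s.
Vis-viva on the transfer ellipse at r = 90400 km gives v_t = √[μ(2/r − 1/a_t)] = 1.819 km/s.
Δv₂ = |v_t − v_c| = |1.819 − 3.409| = 1.590 km/s.

Δv₂ = 1.59 km/s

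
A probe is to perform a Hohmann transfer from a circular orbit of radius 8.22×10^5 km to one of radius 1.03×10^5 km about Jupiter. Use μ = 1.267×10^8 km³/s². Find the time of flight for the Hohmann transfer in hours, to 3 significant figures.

t = 24.4 hours

Transfer-ellipse semi-major axis a_t = (r₁ + r₂)/2 = (8.220×10^5 + 1.030×10^5)/2 = 4.625×10^5 km.
By Kepler's third law the transfer-orbit period is T = 2π√(a_t³/μ), so t = T/2 = 87790 s.
Converting: 87790 s ÷ 3600 s/hour = 24.4 hours.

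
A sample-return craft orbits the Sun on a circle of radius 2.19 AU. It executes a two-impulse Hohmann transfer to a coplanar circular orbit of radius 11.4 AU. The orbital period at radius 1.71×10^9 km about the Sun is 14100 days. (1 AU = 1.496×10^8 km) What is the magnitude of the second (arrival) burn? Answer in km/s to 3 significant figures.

From Kepler's third law T² = 4π²r³/μ at r = 1.71×10^9 km, T = 14100 days = 14100 × 86400 s = 1.21824×10^9 s: μ = 4π²r³/T² = 1.33009×10^11 km³/s².
In km: r₁ = 2.19 × 1.496×10^8 = 3.27624×10^8 km; r₂ = 11.4 × 1.496×10^8 = 1.70544×10^9 km.
The Hohmann ellipse has a_t = (r₁ + r₂)/2 = 1.016532×10^9 km.
Circular speed at r = 1.70544×10^9 km: v_c = √(μ/r) = 8.8313 km/s.
Vis-viva on the transfer ellipse at r = 1.70544×10^9 km gives v_t = √[μ(2/r − 1/a_t)] = 5.0136 km/s.
Δv₂ = |v_t − v_c| = |5.0136 − 8.8313| = 3.818 km/s.

Δv₂ = 3.82 km/s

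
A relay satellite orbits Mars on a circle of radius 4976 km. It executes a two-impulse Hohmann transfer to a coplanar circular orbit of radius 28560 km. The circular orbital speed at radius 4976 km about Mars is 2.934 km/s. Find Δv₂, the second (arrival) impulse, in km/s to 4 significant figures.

Δv₂ = 0.5575 km/s

From the circular-orbit relation v² = μ/r at r = 4976 km: μ = v²r = (2.934)² × 4976 = 42835.2 km³/s².
Semi-major axis of the transfer orbit: a_t = (4976 + 28560)/2 = 16768 km.
On the circular orbit at r = 28560 km, v_c = √(μ/r) = 1.22468 km/s.
Vis-viva on the transfer ellipse at r = 28560 km gives v_t = √[μ(2/r − 1/a_t)] = 0.667146 km/s.
Δv₂ = |v_t − v_c| = |0.667146 − 1.22468| = 0.5575 km/s.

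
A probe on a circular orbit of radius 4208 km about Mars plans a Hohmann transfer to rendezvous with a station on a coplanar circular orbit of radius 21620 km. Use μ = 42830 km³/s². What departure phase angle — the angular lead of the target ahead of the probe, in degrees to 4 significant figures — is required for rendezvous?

The Hohmann ellipse has a_t = (r₁ + r₂)/2 = 12914 km.
The half-period of the transfer ellipse is t = π√(a_t³/μ) = 22278 s.
The target's mean motion on its circular orbit is ω₂ = √(μ/r₂³) = 6.5101×10^-5 rad/s.
Angle swept by the target during transfer: ω₂·t = 1.4503 rad = 83.10°.
The probe traverses 180° on the transfer ellipse, so the target must lead by 180° − 83.10° = 96.90°.

φ = 96.90°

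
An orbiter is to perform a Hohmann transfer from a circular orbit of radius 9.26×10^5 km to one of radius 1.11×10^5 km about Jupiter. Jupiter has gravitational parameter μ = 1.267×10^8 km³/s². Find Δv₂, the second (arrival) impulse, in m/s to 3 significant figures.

Transfer-ellipse semi-major axis a_t = (r₁ + r₂)/2 = (9.260×10^5 + 1.110×10^5)/2 = 5.185×10^5 km.
On the circular orbit at r = 1.110×10^5 km, v_c = √(μ/r) = 33.79 km/s.
Vis-viva on the transfer ellipse at r = 1.110×10^5 km gives v_t = √[μ(2/r − 1/a_t)] = 45.15 km/s.
Δv₂ = |v_t − v_c| = |45.15 − 33.79| = 11.36 km/s.

Δv₂ = 11400 m/s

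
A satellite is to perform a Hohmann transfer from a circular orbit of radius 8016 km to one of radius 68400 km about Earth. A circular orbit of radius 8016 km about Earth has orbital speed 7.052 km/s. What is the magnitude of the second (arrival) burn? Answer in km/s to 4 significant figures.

From the circular-orbit relation v² = μ/r at r = 8016 km: μ = v²r = (7.052)² × 8016 = 3.98641×10^5 km³/s².
Transfer-ellipse semi-major axis a_t = (r₁ + r₂)/2 = (8016 + 68400)/2 = 38208 km.
Circular speed at r = 68400 km: v_c = √(μ/r) = 2.414 km/s.
Transfer-orbit speed at the same r (vis-viva, a = a_t): v_t = √[μ(2/r − 1/a_t)] = 1.106 km/s.
Δv₂ = |v_t − v_c| = |1.106 − 2.414| = 1.308 km/s.

Δv₂ = 1.308 km/s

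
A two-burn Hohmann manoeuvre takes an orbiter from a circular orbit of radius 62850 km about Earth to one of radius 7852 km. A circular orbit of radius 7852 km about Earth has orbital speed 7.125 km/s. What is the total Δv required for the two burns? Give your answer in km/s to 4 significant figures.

Δv = 3.707 km/s

From the circular-orbit relation v² = μ/r at r = 7852 km: μ = v²r = (7.125)² × 7852 = 3.98612×10^5 km³/s².
Transfer-ellipse semi-major axis a_t = (r₁ + r₂)/2 = (62850 + 7852)/2 = 35351 km.
At r₁ the circular-orbit speed is v₁ = √(μ/r₁) = 2.5184 km/s.
On the transfer ellipse at r₁, vis-viva equation gives v_a = √[μ(2/r₁ − 1/a_t)] = 1.1869 km/s.
First burn Δv₁ = |v_a − v₁| = 1.3315 km/s.
Circular speed at r₂: v₂ = √(μ/r₂) = 7.1250 km/s.
Transfer-orbit speed at r₂: v_p = √[μ(2/r₂ − 1/a_t)] = 9.5003 km/s.
Second burn Δv₂ = |v₂ − v_p| = 2.3753 km/s.
Total Δv = Δv₁ + Δv₂ = 3.707 km/s.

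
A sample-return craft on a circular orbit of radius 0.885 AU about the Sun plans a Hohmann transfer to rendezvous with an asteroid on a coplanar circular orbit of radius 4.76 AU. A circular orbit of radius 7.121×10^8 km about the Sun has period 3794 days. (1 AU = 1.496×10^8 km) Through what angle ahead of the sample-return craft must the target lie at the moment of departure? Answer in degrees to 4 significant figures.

φ = 97.81°

From Kepler's third law T² = 4π²r³/μ at r = 7.121×10^8 km, T = 3794 days = 3794 × 86400 s = 3.278016×10^8 s: μ = 4π²r³/T² = 1.32666×10^11 km³/s².
In km: r₁ = 0.885 × 1.496×10^8 = 1.32396×10^8 km; r₂ = 4.76 × 1.496×10^8 = 7.12096×10^8 km.
Semi-major axis of the transfer orbit: a_t = (1.32396×10^8 + 7.12096×10^8)/2 = 4.22246×10^8 km.
Transfer time t = π√(a_t³/μ) = 7.4837×10^7 s.
Target angular speed ω₂ = √(μ/r₂³) = 1.9168×10^-8 rad/s.
Angle swept by the target during transfer: ω₂·t = 1.4345 rad = 82.19°.
Arrival is 180° from departure on the ellipse, so φ = 180° − 82.19° = 97.81°.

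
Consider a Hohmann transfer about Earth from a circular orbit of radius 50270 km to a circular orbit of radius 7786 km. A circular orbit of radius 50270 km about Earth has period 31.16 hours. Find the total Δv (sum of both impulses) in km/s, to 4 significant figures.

From Kepler's third law T² = 4π²r³/μ at r = 50270 km, T = 31.16 hours = 31.16 × 3600 s = 1.12176×10^5 s: μ = 4π²r³/T² = 3.98553×10^5 km³/s².
Semi-major axis of the transfer orbit: a_t = (50270 + 7786)/2 = 29028 km.
Circular speed at r₁: v₁ = √(μ/r₁) = √(3.98553×10^5/50270) = 2.8157 km/s.
On the transfer ellipse at r₁, vis-viva equation gives v_a = √[μ(2/r₁ − 1/a_t)] = 1.4583 km/s.
First burn Δv₁ = |v_a − v₁| = 1.357 km/s.
Circular speed at r₂: v₂ = √(μ/r₂) = 7.1546 km/s.
Transfer-orbit speed at r₂: v_p = √[μ(2/r₂ − 1/a_t)] = 9.4153 km/s.
Second burn Δv₂ = |v₂ − v_p| = 2.261 km/s.
Total Δv = Δv₁ + Δv₂ = 3.618 km/s.

Δv = 3.618 km/s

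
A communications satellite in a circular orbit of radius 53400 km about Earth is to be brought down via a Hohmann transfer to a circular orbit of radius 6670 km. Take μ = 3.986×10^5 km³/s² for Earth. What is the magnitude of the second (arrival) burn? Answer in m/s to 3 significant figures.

Transfer-ellipse semi-major axis a_t = (r₁ + r₂)/2 = (53400 + 6670)/2 = 30035 km.
On the circular orbit at r = 6670 km, v_c = √(μ/r) = 7.73047 km/s.
Transfer-orbit speed at the same r (vis-viva, a = a_t): v_t = √[μ(2/r − 1/a_t)] = 10.3077 km/s.
Δv₂ = |v_t − v_c| = |10.3077 − 7.73047| = 2.577 km/s.

Δv₂ = 2580 m/s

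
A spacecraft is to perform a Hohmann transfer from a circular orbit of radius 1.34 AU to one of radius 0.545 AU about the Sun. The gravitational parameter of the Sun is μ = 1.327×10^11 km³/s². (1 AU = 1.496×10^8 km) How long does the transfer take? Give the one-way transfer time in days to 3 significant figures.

In km: r₁ = 1.34 × 1.496×10^8 = 2.00464×10^8 km; r₂ = 0.545 × 1.496×10^8 = 8.1532×10^7 km.
The Hohmann ellipse has a_t = (r₁ + r₂)/2 = 1.40998×10^8 km.
Half the transfer-orbit period gives t = π√(a_t³/μ) = 1.444×10^7 s.
Converting: 1.444×10^7 s ÷ 86400 s/day = 167 days.

t = 167 days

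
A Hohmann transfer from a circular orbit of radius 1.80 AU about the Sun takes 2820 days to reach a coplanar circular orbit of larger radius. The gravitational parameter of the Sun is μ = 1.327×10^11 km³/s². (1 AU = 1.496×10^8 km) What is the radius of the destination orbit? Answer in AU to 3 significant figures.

In km: r₁ = 1.80 × 1.496×10^8 = 2.6928×10^8 km.
Transfer time t = 2820 days = 2.43648×10^8 s, and t = π√(a_t³/μ).
So a_t = (μ t²/π²)^(1/3) = (1.327×10^11 × (2.43648×10^8)² / π²)^(1/3) = 9.2761×10^8 km.
Since a_t = (r₁ + r₂)/2, r₂ = 2a_t − r₁ = 2×9.2761×10^8 − 2.6928×10^8 = 1.58594×10^9 km.
In AU: r₂ = 1.58594×10^9 / 1.496×10^8 = 10.6 AU.

r₂ = 10.6 AU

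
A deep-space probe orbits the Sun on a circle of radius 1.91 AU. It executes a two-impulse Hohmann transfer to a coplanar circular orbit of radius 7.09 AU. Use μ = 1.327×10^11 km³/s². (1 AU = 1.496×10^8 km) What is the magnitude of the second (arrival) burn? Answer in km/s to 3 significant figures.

Δv₂ = 3.90 km/s

In km: r₁ = 1.91 × 1.496×10^8 = 2.85736×10^8 km; r₂ = 7.09 × 1.496×10^8 = 1.060664×10^9 km.
The Hohmann ellipse has a_t = (r₁ + r₂)/2 = 6.732×10^8 km.
Circular speed at r = 1.060664×10^9 km: v_c = √(μ/r) = 11.185 km/s.
Vis-viva on the transfer ellipse at r = 1.060664×10^9 km gives v_t = √[μ(2/r − 1/a_t)] = 7.2871 km/s.
Δv₂ = |v_t − v_c| = |7.2871 − 11.185| = 3.898 km/s.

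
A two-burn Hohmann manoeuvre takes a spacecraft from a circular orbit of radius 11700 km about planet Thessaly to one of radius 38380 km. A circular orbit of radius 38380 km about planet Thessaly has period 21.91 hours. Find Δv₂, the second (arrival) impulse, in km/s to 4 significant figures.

From Kepler's third law T² = 4π²r³/μ at r = 38380 km, T = 21.91 hours = 21.91 × 3600 s = 78876 s: μ = 4π²r³/T² = 3.58744×10^5 km³/s².
Semi-major axis of the transfer orbit: a_t = (11700 + 38380)/2 = 25040 km.
Circular speed at r = 38380 km: v_c = √(μ/r) = 3.05731 km/s.
Transfer-orbit speed at the same r (vis-viva, a = a_t): v_t = √[μ(2/r − 1/a_t)] = 2.08985 km/s.
Δv₂ = |v_t − v_c| = |2.08985 − 3.05731| = 0.9675 km/s.

Δv₂ = 0.9675 km/s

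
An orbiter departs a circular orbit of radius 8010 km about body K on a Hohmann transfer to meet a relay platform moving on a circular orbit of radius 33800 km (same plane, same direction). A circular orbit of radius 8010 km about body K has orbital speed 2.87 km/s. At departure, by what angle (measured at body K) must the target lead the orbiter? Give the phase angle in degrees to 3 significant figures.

From the circular-orbit relation v² = μ/r at r = 8010 km: μ = v²r = (2.87)² × 8010 = 65977.6 km³/s².
Transfer-ellipse semi-major axis a_t = (r₁ + r₂)/2 = (8010 + 33800)/2 = 20905 km.
Transfer time t = π√(a_t³/μ) = 36968.1 s.
Target angular speed ω₂ = √(μ/r₂³) = 4.13355×10^-5 rad/s.
Angle swept by the target during transfer: ω₂·t = 1.52809 rad = 87.553°.
Arrival is 180° from departure on the ellipse, so φ = 180° − 87.553° = 92.4°.

φ = 92.4°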